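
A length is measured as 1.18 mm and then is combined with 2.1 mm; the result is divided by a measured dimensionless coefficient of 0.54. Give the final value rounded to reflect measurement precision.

1.18 mm + 2.1 mm = 3.28 mm; the sum is limited to 1 decimal place (2 s.f.).
Carrying full precision, 3.28 ÷ 0.54 = 6.07407407407… mm; 0.54 has 2 s.f., so the result keeps min(2, 2) = 2 s.f.
Rounded to 2 significant figures: 6.1 mm.

6.1 mm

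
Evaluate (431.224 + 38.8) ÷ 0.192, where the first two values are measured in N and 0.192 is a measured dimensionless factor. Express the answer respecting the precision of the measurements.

431.224 N + 38.8 N = 470.024 N; the sum is limited to 1 decimal place (4 s.f.).
Carrying full precision, 470.024 ÷ 0.192 = 2448.04166667… N; 0.192 has 3 s.f., so the result keeps min(4, 3) = 3 s.f.
Rounded to 3 significant figures: 2.45 × 10³ N.

2.45 × 10³ N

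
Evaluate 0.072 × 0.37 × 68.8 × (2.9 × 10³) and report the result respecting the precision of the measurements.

5.3 × 10³

0.072 × 0.37 × 68.8 × (2.9 × 10³) = 5315.2128
Multiplication/division keeps the fewest significant figures: 0.072 → 2 s.f., 0.37 → 2 s.f., 68.8 → 3 s.f., 2.9 × 10³ → 2 s.f.; limit is 2.
Rounded to 2 significant figures: 5.3 × 10³.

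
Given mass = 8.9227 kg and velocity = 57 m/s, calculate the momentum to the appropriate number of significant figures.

momentum = 8.9227 kg × 57 m/s = 508.5939 kg·m/s.
8.9227 has 5 significant figures; 57 has 2.
Division/multiplication keeps the fewest: 2 significant figures.
Rounded: 5.1 × 10² kg·m/s.

5.1 × 10² kg·m/s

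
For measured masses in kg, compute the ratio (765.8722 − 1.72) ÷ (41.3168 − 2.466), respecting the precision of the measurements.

765.8722 − 1.72 = 764.1522, limited to 2 d.p. → 5 s.f.; 41.3168 − 2.466 = 38.8508, limited to 3 d.p. → 5 s.f.
Carrying full precision, 764.1522 ÷ 38.8508 = 19.6688922751…; keep min(5, 5) = 5 s.f.
Rounded to 5 significant figures: 19.669.

19.669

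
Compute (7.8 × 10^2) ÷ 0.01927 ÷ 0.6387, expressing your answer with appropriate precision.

(7.8 × 10^2) ÷ 0.01927 ÷ 0.6387 = 63374.7080803…
Multiplication/division keeps the fewest significant figures: 7.8 × 10^2 → 2 s.f., 0.01927 → 4 s.f., 0.6387 → 4 s.f.; limit is 2.
Rounded to 2 significant figures: 6.3 × 10^4.

6.3 × 10^4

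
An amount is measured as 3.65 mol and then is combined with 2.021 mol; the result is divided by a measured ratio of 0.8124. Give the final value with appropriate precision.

6.98 mol

3.65 mol + 2.021 mol = 5.671 mol; the sum is limited to 2 decimal places (3 s.f.).
Carrying full precision, 5.671 ÷ 0.8124 = 6.98055145249… mol; 0.8124 has 4 s.f., so the result keeps min(3, 4) = 3 s.f.
Rounded to 3 significant figures: 6.98 mol.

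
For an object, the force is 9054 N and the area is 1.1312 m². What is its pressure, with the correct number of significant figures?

pressure = 9054 N ÷ 1.1312 m² = 8003.88967468… Pa.
9054 has 4 significant figures; 1.1312 has 5.
Division/multiplication keeps the fewest: 4 significant figures.
Rounded: 8004 Pa.

8004 Pa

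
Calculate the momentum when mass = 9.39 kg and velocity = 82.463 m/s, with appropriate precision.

774 kg·m/s

momentum = 9.39 kg × 82.463 m/s = 774.32757 kg·m/s.
9.39 has 3 significant figures; 82.463 has 5.
Division/multiplication keeps the fewest: 3 significant figures.
Rounded: 774 kg·m/s.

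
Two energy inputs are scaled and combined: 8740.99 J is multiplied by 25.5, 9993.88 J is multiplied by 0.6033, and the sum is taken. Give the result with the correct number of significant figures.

8740.99 × 25.5 = 222895.245 → 2.23 × 10^5 J (3 s.f., last digit at the 10^3 place).
9993.88 × 0.6033 = 6029.307804 → 6029 J (4 s.f., last digit at the 10^0 place).
Sum: 228924.552804 J; keep the coarser place, 10^3.
Result: 2.29 × 10^5 J.

2.29 × 10^5 J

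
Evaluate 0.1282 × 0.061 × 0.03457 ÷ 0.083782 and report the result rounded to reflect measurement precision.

0.1282 × 0.061 × 0.03457 ÷ 0.083782 = 0.00322675889809…
Multiplication/division keeps the fewest significant figures: 0.1282 → 4 s.f., 0.061 → 2 s.f., 0.03457 → 4 s.f., 0.083782 → 5 s.f.; limit is 2.
Rounded to 2 significant figures: 0.0032.

0.0032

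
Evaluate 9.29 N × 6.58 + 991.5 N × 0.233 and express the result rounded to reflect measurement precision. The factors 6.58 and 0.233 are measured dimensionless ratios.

9.29 × 6.58 = 61.1282 → 61.1 N (3 s.f., last digit at the 10^-1 place).
991.5 × 0.233 = 231.0195 → 2.31 × 10^2 N (3 s.f., last digit at the 10^0 place).
Sum: 292.1477 N; keep the coarser place, 10^0.
Result: 292 N.

292 N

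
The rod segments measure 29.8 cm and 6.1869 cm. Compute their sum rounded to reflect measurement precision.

36.0 cm

29.8 cm + 6.1869 cm = 35.9869 cm.
Addition/subtraction keeps the fewest decimal places: 29.8 → 1 decimal place, 6.1869 → 4 decimal places; limit is 1.
Rounded to 1 decimal place: 36.0 cm.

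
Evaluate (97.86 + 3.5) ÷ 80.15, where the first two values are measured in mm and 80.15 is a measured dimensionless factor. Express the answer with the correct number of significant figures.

97.86 mm + 3.5 mm = 101.36 mm; the sum is limited to 1 decimal place (4 s.f.).
Carrying full precision, 101.36 ÷ 80.15 = 1.26462882096… mm; 80.15 has 4 s.f., so the result keeps min(4, 4) = 4 s.f.
Rounded to 4 significant figures: 1.265 mm.

1.265 mm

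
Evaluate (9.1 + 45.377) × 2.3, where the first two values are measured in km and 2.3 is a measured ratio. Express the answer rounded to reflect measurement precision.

1.3 × 10² km

9.1 km + 45.377 km = 54.477 km; the sum is limited to 1 decimal place (3 s.f.).
Carrying full precision, 54.477 × 2.3 = 125.2971 km; 2.3 has 2 s.f., so the result keeps min(3, 2) = 2 s.f.
Rounded to 2 significant figures: 1.3 × 10² km.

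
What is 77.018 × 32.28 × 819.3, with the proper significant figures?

77.018 × 32.28 × 819.3 = 2036895.35407…
Multiplication/division keeps the fewest significant figures: 77.018 → 5 s.f., 32.28 → 4 s.f., 819.3 → 4 s.f.; limit is 4.
Rounded to 4 significant figures: 2.037 × 10⁶.

2.037 × 10⁶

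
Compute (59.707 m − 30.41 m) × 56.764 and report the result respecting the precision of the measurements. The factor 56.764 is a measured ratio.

59.707 m − 30.41 m = 29.297 m; the difference is limited to 2 decimal places (4 s.f.).
Carrying full precision, 29.297 × 56.764 = 1663.014908 m; 56.764 has 5 s.f., so the result keeps min(4, 5) = 4 s.f.
Rounded to 4 significant figures: 1663 m.

1663 m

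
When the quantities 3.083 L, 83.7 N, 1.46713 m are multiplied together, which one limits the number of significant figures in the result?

83.7 N

3.083 L → 4 s.f.; 83.7 N → 3 s.f.; 1.46713 m → 6 s.f.
The fewest is 3 significant figures, from 83.7 N.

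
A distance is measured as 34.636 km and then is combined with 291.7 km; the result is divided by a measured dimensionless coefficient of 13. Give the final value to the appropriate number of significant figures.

34.636 km + 291.7 km = 326.336 km; the sum is limited to 1 decimal place (4 s.f.).
Carrying full precision, 326.336 ÷ 13 = 25.1027692308… km; 13 has 2 s.f., so the result keeps min(4, 2) = 2 s.f.
Rounded to 2 significant figures: 25 km.

25 km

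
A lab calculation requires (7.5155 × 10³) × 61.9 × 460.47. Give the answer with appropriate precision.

2.14 × 10⁸

(7.5155 × 10³) × 61.9 × 460.47 = 214214995.442…
Multiplication/division keeps the fewest significant figures: 7.5155 × 10³ → 5 s.f., 61.9 → 3 s.f., 460.47 → 5 s.f.; limit is 3.
Rounded to 3 significant figures: 2.14 × 10⁸.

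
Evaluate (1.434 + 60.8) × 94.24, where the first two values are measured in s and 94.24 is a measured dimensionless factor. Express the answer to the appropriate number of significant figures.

5.86 × 10^3 s

1.434 s + 60.8 s = 62.234 s; the sum is limited to 1 decimal place (3 s.f.).
Carrying full precision, 62.234 × 94.24 = 5864.93216 s; 94.24 has 4 s.f., so the result keeps min(3, 4) = 3 s.f.
Rounded to 3 significant figures: 5.86 × 10^3 s.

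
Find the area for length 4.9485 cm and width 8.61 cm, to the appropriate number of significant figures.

area = 4.9485 cm × 8.61 cm = 42.606585 cm².
4.9485 has 5 significant figures; 8.61 has 3.
Division/multiplication keeps the fewest: 3 significant figures.
Rounded: 42.6 cm².

42.6 cm²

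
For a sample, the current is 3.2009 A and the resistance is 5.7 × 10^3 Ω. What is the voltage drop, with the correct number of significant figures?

1.8 × 10^4 V

voltage drop = 3.2009 A × 5.7 × 10^3 Ω = 18245.13 V.
3.2009 has 5 significant figures; 5.7 × 10^3 has 2.
Division/multiplication keeps the fewest: 2 significant figures.
Rounded: 1.8 × 10^4 V.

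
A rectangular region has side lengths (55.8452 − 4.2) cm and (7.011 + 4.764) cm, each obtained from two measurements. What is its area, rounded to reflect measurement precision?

6.08 × 10² cm²

55.8452 − 4.2 = 51.6452, limited to 1 d.p. → 3 s.f.; 7.011 + 4.764 = 11.775, limited to 3 d.p. → 5 s.f.
Carrying full precision, 51.6452 × 11.775 = 608.12223; keep min(3, 5) = 3 s.f.
Rounded to 3 significant figures: 6.08 × 10² cm².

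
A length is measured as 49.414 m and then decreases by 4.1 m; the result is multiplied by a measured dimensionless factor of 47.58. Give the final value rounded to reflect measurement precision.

2.16 × 10³ m

49.414 m − 4.1 m = 45.314 m; the difference is limited to 1 decimal place (3 s.f.).
Carrying full precision, 45.314 × 47.58 = 2156.04012 m; 47.58 has 4 s.f., so the result keeps min(3, 4) = 3 s.f.
Rounded to 3 significant figures: 2.16 × 10³ m.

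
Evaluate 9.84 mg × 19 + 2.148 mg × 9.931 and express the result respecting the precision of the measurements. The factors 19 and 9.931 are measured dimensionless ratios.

9.84 × 19 = 186.96 → 1.9 × 10² mg (2 s.f., last digit at the 10^1 place).
2.148 × 9.931 = 21.331788 → 21.33 mg (4 s.f., last digit at the 10^-2 place).
Sum: 208.291788 mg; keep the coarser place, 10^1.
Result: 2.1 × 10² mg.

2.1 × 10² mg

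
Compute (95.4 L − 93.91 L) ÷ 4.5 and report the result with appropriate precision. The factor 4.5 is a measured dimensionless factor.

95.4 L − 93.91 L = 1.49 L; the difference is limited to 1 decimal place (2 s.f.).
Carrying full precision, 1.49 ÷ 4.5 = 0.331111111111… L; 4.5 has 2 s.f., so the result keeps min(2, 2) = 2 s.f.
Rounded to 2 significant figures: 0.33 L.

0.33 L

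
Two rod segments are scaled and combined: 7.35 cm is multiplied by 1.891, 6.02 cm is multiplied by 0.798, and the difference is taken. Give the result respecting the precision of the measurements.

7.35 × 1.891 = 13.89885 → 13.9 cm (3 s.f., last digit at the 10^-1 place).
6.02 × 0.798 = 4.80396 → 4.80 cm (3 s.f., last digit at the 10^-2 place).
Difference: 9.09489 cm; keep the coarser place, 10^-1.
Result: 9.1 cm.

9.1 cm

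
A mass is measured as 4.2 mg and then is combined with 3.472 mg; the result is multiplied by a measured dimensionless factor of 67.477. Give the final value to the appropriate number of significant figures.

4.2 mg + 3.472 mg = 7.672 mg; the sum is limited to 1 decimal place (2 s.f.).
Carrying full precision, 7.672 × 67.477 = 517.683544 mg; 67.477 has 5 s.f., so the result keeps min(2, 5) = 2 s.f.
Rounded to 2 significant figures: 5.2 × 10² mg.

5.2 × 10² mg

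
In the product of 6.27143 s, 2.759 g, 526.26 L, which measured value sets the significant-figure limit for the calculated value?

2.759 g

6.27143 s → 6 s.f.; 2.759 g → 4 s.f.; 526.26 L → 5 s.f.
The fewest is 4 significant figures, from 2.759 g.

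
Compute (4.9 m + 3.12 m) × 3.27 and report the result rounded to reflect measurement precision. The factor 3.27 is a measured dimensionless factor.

4.9 m + 3.12 m = 8.02 m; the sum is limited to 1 decimal place (2 s.f.).
Carrying full precision, 8.02 × 3.27 = 26.2254 m; 3.27 has 3 s.f., so the result keeps min(2, 3) = 2 s.f.
Rounded to 2 significant figures: 26 m.

26 m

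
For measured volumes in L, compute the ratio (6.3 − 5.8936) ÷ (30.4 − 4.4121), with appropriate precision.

0.02

6.3 − 5.8936 = 0.4064, limited to 1 d.p. → 1 s.f.; 30.4 − 4.4121 = 25.9879, limited to 1 d.p. → 3 s.f.
Carrying full precision, 0.4064 ÷ 25.9879 = 0.0156380469372…; keep min(1, 3) = 1 s.f.
Rounded to 1 significant figure: 0.02.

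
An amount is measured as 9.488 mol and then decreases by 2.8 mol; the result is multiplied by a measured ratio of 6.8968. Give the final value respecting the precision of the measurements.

9.488 mol − 2.8 mol = 6.688 mol; the difference is limited to 1 decimal place (2 s.f.).
Carrying full precision, 6.688 × 6.8968 = 46.1257984 mol; 6.8968 has 5 s.f., so the result keeps min(2, 5) = 2 s.f.
Rounded to 2 significant figures: 46 mol.

46 mol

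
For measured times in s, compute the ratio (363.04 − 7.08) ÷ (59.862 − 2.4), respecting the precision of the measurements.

363.04 − 7.08 = 355.96, limited to 2 d.p. → 5 s.f.; 59.862 − 2.4 = 57.462, limited to 1 d.p. → 3 s.f.
Carrying full precision, 355.96 ÷ 57.462 = 6.19470258606…; keep min(5, 3) = 3 s.f.
Rounded to 3 significant figures: 6.19.

6.19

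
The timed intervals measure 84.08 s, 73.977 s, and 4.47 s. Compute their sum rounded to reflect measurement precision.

84.08 s + 73.977 s + 4.47 s = 162.527 s.
Addition/subtraction keeps the fewest decimal places: 84.08 → 2 decimal places, 73.977 → 3 decimal places, 4.47 → 2 decimal places; limit is 2.
Rounded to 2 decimal places: 162.53 s.

162.53 s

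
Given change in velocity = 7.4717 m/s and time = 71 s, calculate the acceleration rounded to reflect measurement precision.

0.11 m/s²

acceleration = 7.4717 m/s ÷ 71 s = 0.105235211268… m/s².
7.4717 has 5 significant figures; 71 has 2.
Division/multiplication keeps the fewest: 2 significant figures.
Rounded: 0.11 m/s².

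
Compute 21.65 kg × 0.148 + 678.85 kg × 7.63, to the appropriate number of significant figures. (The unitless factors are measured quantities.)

5.18 × 10^3 kg

21.65 × 0.148 = 3.2042 → 3.20 kg (3 s.f., last digit at the 10^-2 place).
678.85 × 7.63 = 5179.6255 → 5.18 × 10^3 kg (3 s.f., last digit at the 10^1 place).
Sum: 5182.8297 kg; keep the coarser place, 10^1.
Result: 5.18 × 10^3 kg.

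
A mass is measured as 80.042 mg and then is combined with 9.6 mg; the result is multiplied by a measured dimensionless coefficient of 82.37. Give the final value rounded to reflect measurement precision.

7.38 × 10^3 mg

80.042 mg + 9.6 mg = 89.642 mg; the sum is limited to 1 decimal place (3 s.f.).
Carrying full precision, 89.642 × 82.37 = 7383.81154 mg; 82.37 has 4 s.f., so the result keeps min(3, 4) = 3 s.f.
Rounded to 3 significant figures: 7.38 × 10^3 mg.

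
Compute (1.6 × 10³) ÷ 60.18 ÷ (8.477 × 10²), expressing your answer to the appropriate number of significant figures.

3.1 × 10⁻²

(1.6 × 10³) ÷ 60.18 ÷ (8.477 × 10²) = 0.031363579036…
Multiplication/division keeps the fewest significant figures: 1.6 × 10³ → 2 s.f., 60.18 → 4 s.f., 8.477 × 10² → 4 s.f.; limit is 2.
Rounded to 2 significant figures: 3.1 × 10⁻².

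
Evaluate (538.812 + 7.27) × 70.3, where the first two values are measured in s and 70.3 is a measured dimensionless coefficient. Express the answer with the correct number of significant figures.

3.84 × 10⁴ s

538.812 s + 7.27 s = 546.082 s; the sum is limited to 2 decimal places (5 s.f.).
Carrying full precision, 546.082 × 70.3 = 38389.5646 s; 70.3 has 3 s.f., so the result keeps min(5, 3) = 3 s.f.
Rounded to 3 significant figures: 3.84 × 10⁴ s.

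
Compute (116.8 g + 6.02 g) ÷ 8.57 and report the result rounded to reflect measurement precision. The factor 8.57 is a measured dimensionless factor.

116.8 g + 6.02 g = 122.82 g; the sum is limited to 1 decimal place (4 s.f.).
Carrying full precision, 122.82 ÷ 8.57 = 14.3313885648… g; 8.57 has 3 s.f., so the result keeps min(4, 3) = 3 s.f.
Rounded to 3 significant figures: 14.3 g.

14.3 g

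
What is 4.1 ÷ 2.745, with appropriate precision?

1.5

4.1 ÷ 2.745 = 1.49362477231…
Multiplication/division keeps the fewest significant figures: 4.1 → 2 s.f., 2.745 → 4 s.f.; limit is 2.
Rounded to 2 significant figures: 1.5.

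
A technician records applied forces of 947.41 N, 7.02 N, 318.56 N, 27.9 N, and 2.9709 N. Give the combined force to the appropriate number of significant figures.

947.41 N + 7.02 N + 318.56 N + 27.9 N + 2.9709 N = 1303.8609 N.
Addition/subtraction keeps the fewest decimal places: 947.41 → 2 decimal places, 7.02 → 2 decimal places, 318.56 → 2 decimal places, 27.9 → 1 decimal place, 2.9709 → 4 decimal places; limit is 1.
Rounded to 1 decimal place: 1303.9 N.

1303.9 N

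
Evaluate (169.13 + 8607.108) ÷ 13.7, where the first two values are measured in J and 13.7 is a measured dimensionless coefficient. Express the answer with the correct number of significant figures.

169.13 J + 8607.108 J = 8776.238 J; the sum is limited to 2 decimal places (6 s.f.).
Carrying full precision, 8776.238 ÷ 13.7 = 640.601313869… J; 13.7 has 3 s.f., so the result keeps min(6, 3) = 3 s.f.
Rounded to 3 significant figures: 641 J.

641 J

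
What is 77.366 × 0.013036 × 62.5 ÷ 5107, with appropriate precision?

0.0123

77.366 × 0.013036 × 62.5 ÷ 5107 = 0.0123426568435…
Multiplication/division keeps the fewest significant figures: 77.366 → 5 s.f., 0.013036 → 5 s.f., 62.5 → 3 s.f., 5107 → 4 s.f.; limit is 3.
Rounded to 3 significant figures: 0.0123.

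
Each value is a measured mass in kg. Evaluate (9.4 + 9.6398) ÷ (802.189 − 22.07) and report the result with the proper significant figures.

0.0244

9.4 + 9.6398 = 19.0398, limited to 1 d.p. → 3 s.f.; 802.189 − 22.07 = 780.119, limited to 2 d.p. → 5 s.f.
Carrying full precision, 19.0398 ÷ 780.119 = 0.0244062764783…; keep min(3, 5) = 3 s.f.
Rounded to 3 significant figures: 0.0244.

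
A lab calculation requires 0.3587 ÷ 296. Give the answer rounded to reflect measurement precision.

0.00121

0.3587 ÷ 296 = 0.00121182432432…
Multiplication/division keeps the fewest significant figures: 0.3587 → 4 s.f., 296 → 3 s.f.; limit is 3.
Rounded to 3 significant figures: 0.00121.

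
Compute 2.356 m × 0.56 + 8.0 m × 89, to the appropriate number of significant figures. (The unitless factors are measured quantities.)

2.356 × 0.56 = 1.31936 → 1.3 m (2 s.f., last digit at the 10^-1 place).
8.0 × 89 = 712 → 7.1 × 10² m (2 s.f., last digit at the 10^1 place).
Sum: 713.31936 m; keep the coarser place, 10^1.
Result: 7.1 × 10² m.

7.1 × 10² m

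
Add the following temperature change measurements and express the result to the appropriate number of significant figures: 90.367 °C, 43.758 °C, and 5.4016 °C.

139.527 °C

90.367 °C + 43.758 °C + 5.4016 °C = 139.5266 °C.
Addition/subtraction keeps the fewest decimal places: 90.367 → 3 decimal places, 43.758 → 3 decimal places, 5.4016 → 4 decimal places; limit is 3.
Rounded to 3 decimal places: 139.527 °C.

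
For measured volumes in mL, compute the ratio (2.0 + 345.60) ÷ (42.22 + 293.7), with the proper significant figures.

2.0 + 345.60 = 347.60, limited to 1 d.p. → 4 s.f.; 42.22 + 293.7 = 335.92, limited to 1 d.p. → 4 s.f.
Carrying full precision, 347.60 ÷ 335.92 = 1.03477018338…; keep min(4, 4) = 4 s.f.
Rounded to 4 significant figures: 1.035.

1.035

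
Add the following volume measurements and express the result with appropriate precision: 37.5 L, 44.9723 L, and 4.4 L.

37.5 L + 44.9723 L + 4.4 L = 86.8723 L.
Addition/subtraction keeps the fewest decimal places: 37.5 → 1 decimal place, 44.9723 → 4 decimal places, 4.4 → 1 decimal place; limit is 1.
Rounded to 1 decimal place: 86.9 L.

86.9 L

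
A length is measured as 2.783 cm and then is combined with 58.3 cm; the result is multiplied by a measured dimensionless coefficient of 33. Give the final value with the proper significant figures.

2.0 × 10³ cm

2.783 cm + 58.3 cm = 61.083 cm; the sum is limited to 1 decimal place (3 s.f.).
Carrying full precision, 61.083 × 33 = 2015.739 cm; 33 has 2 s.f., so the result keeps min(3, 2) = 2 s.f.
Rounded to 2 significant figures: 2.0 × 10³ cm.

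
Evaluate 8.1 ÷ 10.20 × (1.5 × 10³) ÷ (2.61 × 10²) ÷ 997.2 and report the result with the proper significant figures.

0.0046

8.1 ÷ 10.20 × (1.5 × 10³) ÷ (2.61 × 10²) ÷ 997.2 = 0.00457670930939…
Multiplication/division keeps the fewest significant figures: 8.1 → 2 s.f., 10.20 → 4 s.f., 1.5 × 10³ → 2 s.f., 2.61 × 10² → 3 s.f., 997.2 → 4 s.f.; limit is 2.
Rounded to 2 significant figures: 0.0046.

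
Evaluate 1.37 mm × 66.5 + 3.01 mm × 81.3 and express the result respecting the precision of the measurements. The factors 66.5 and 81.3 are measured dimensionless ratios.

1.37 × 66.5 = 91.105 → 91.1 mm (3 s.f., last digit at the 10^-1 place).
3.01 × 81.3 = 244.713 → 245 mm (3 s.f., last digit at the 10^0 place).
Sum: 335.818 mm; keep the coarser place, 10^0.
Result: 336 mm.

336 mm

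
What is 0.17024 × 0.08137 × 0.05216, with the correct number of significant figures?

0.17024 × 0.08137 × 0.05216 = 0.000722542686208
Multiplication/division keeps the fewest significant figures: 0.17024 → 5 s.f., 0.08137 → 4 s.f., 0.05216 → 4 s.f.; limit is 4.
Rounded to 4 significant figures: 7.225 × 10^-4.

7.225 × 10^-4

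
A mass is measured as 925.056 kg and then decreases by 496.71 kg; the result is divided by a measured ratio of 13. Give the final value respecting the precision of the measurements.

33 kg

925.056 kg − 496.71 kg = 428.346 kg; the difference is limited to 2 decimal places (5 s.f.).
Carrying full precision, 428.346 ÷ 13 = 32.9496923077… kg; 13 has 2 s.f., so the result keeps min(5, 2) = 2 s.f.
Rounded to 2 significant figures: 33 kg.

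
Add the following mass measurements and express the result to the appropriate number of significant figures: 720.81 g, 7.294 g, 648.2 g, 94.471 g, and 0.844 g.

720.81 g + 7.294 g + 648.2 g + 94.471 g + 0.844 g = 1471.619 g.
Addition/subtraction keeps the fewest decimal places: 720.81 → 2 decimal places, 7.294 → 3 decimal places, 648.2 → 1 decimal place, 94.471 → 3 decimal places, 0.844 → 3 decimal places; limit is 1.
Rounded to 1 decimal place: 1471.6 g.

1471.6 g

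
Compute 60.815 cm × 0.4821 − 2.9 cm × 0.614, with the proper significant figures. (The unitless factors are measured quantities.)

60.815 × 0.4821 = 29.3189115 → 29.32 cm (4 s.f., last digit at the 10^-2 place).
2.9 × 0.614 = 1.7806 → 1.8 cm (2 s.f., last digit at the 10^-1 place).
Difference: 27.5383115 cm; keep the coarser place, 10^-1.
Result: 27.5 cm.

27.5 cm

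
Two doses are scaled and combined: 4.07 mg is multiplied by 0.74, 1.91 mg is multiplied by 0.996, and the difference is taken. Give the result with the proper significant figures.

4.07 × 0.74 = 3.0118 → 3.0 mg (2 s.f., last digit at the 10^-1 place).
1.91 × 0.996 = 1.90236 → 1.90 mg (3 s.f., last digit at the 10^-2 place).
Difference: 1.10944 mg; keep the coarser place, 10^-1.
Result: 1.1 mg.

1.1 mg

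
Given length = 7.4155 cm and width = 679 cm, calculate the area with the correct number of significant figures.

area = 7.4155 cm × 679 cm = 5035.1245 cm².
7.4155 has 5 significant figures; 679 has 3.
Division/multiplication keeps the fewest: 3 significant figures.
Rounded: 5.04 × 10^3 cm².

5.04 × 10^3 cm²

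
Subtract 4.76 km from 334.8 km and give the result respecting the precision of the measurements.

334.8 km − 4.76 km = 330.04 km.
Addition/subtraction keeps the fewest decimal places: 334.8 → 1 decimal place, 4.76 → 2 decimal places; limit is 1.
Rounded to 1 decimal place: 330.0 km.

330.0 km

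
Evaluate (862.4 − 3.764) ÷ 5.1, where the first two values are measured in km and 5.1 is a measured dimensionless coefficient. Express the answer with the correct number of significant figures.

1.7 × 10^2 km

862.4 km − 3.764 km = 858.636 km; the difference is limited to 1 decimal place (4 s.f.).
Carrying full precision, 858.636 ÷ 5.1 = 168.36 km; 5.1 has 2 s.f., so the result keeps min(4, 2) = 2 s.f.
Rounded to 2 significant figures: 1.7 × 10^2 km.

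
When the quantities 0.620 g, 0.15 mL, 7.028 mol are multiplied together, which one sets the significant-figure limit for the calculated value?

0.620 g → 3 s.f.; 0.15 mL → 2 s.f.; 7.028 mol → 4 s.f.
The fewest is 2 significant figures, from 0.15 mL.

0.15 mL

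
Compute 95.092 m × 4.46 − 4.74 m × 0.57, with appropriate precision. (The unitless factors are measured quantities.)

95.092 × 4.46 = 424.11032 → 424 m (3 s.f., last digit at the 10^0 place).
4.74 × 0.57 = 2.7018 → 2.7 m (2 s.f., last digit at the 10^-1 place).
Difference: 421.40852 m; keep the coarser place, 10^0.
Result: 421 m.

421 m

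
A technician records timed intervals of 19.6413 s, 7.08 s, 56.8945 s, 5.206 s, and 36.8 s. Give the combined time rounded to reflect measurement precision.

19.6413 s + 7.08 s + 56.8945 s + 5.206 s + 36.8 s = 125.6218 s.
Addition/subtraction keeps the fewest decimal places: 19.6413 → 4 decimal places, 7.08 → 2 decimal places, 56.8945 → 4 decimal places, 5.206 → 3 decimal places, 36.8 → 1 decimal place; limit is 1.
Rounded to 1 decimal place: 125.6 s.

125.6 s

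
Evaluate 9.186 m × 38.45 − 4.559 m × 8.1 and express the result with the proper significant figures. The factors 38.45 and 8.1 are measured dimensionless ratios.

9.186 × 38.45 = 353.2017 → 353.2 m (4 s.f., last digit at the 10^-1 place).
4.559 × 8.1 = 36.9279 → 37 m (2 s.f., last digit at the 10^0 place).
Difference: 316.2738 m; keep the coarser place, 10^0.
Result: 316 m.

316 m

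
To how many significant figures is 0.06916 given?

4

0.06916: leading zeros are not significant.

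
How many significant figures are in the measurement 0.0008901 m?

0.0008901: leading zeros are not significant; zeros between nonzero digits are significant.

4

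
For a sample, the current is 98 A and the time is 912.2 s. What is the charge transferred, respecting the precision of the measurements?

charge transferred = 98 A × 912.2 s = 89395.6 C.
98 has 2 significant figures; 912.2 has 4.
Division/multiplication keeps the fewest: 2 significant figures.
Rounded: 8.9 × 10^4 C.

8.9 × 10^4 C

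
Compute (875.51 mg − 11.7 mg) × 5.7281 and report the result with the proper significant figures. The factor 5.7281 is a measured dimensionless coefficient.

4948 mg

875.51 mg − 11.7 mg = 863.81 mg; the difference is limited to 1 decimal place (4 s.f.).
Carrying full precision, 863.81 × 5.7281 = 4947.990061 mg; 5.7281 has 5 s.f., so the result keeps min(4, 5) = 4 s.f.
Rounded to 4 significant figures: 4948 mg.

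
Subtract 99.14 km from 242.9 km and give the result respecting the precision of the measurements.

242.9 km − 99.14 km = 143.76 km.
Addition/subtraction keeps the fewest decimal places: 242.9 → 1 decimal place, 99.14 → 2 decimal places; limit is 1.
Rounded to 1 decimal place: 143.8 km.

143.8 km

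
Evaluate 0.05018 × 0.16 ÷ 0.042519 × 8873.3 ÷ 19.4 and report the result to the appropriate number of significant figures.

86

0.05018 × 0.16 ÷ 0.042519 × 8873.3 ÷ 19.4 = 86.3676360574…
Multiplication/division keeps the fewest significant figures: 0.05018 → 4 s.f., 0.16 → 2 s.f., 0.042519 → 5 s.f., 8873.3 → 5 s.f., 19.4 → 3 s.f.; limit is 2.
Rounded to 2 significant figures: 86.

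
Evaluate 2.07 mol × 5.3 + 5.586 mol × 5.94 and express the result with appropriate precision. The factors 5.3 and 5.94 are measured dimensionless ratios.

44 mol

2.07 × 5.3 = 10.971 → 11 mol (2 s.f., last digit at the 10^0 place).
5.586 × 5.94 = 33.18084 → 33.2 mol (3 s.f., last digit at the 10^-1 place).
Sum: 44.15184 mol; keep the coarser place, 10^0.
Result: 44 mol.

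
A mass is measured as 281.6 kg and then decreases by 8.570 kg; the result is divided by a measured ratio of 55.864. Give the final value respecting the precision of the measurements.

4.887 kg

281.6 kg − 8.570 kg = 273.030 kg; the difference is limited to 1 decimal place (4 s.f.).
Carrying full precision, 273.030 ÷ 55.864 = 4.88740512674… kg; 55.864 has 5 s.f., so the result keeps min(4, 5) = 4 s.f.
Rounded to 4 significant figures: 4.887 kg.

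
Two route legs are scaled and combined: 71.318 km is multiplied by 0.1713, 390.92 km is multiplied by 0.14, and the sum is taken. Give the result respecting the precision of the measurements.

71.318 × 0.1713 = 12.2167734 → 12.22 km (4 s.f., last digit at the 10^-2 place).
390.92 × 0.14 = 54.7288 → 55 km (2 s.f., last digit at the 10^0 place).
Sum: 66.9455734 km; keep the coarser place, 10^0.
Result: 67 km.

67 km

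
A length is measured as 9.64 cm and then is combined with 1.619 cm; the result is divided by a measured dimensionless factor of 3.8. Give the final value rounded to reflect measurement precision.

9.64 cm + 1.619 cm = 11.259 cm; the sum is limited to 2 decimal places (4 s.f.).
Carrying full precision, 11.259 ÷ 3.8 = 2.96289473684… cm; 3.8 has 2 s.f., so the result keeps min(4, 2) = 2 s.f.
Rounded to 2 significant figures: 3.0 cm.

3.0 cm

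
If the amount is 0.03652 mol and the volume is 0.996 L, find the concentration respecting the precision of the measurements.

concentration = 0.03652 mol ÷ 0.996 L = 0.0366666666667… mol/L.
0.03652 has 4 significant figures; 0.996 has 3.
Division/multiplication keeps the fewest: 3 significant figures.
Rounded: 0.0367 mol/L.

0.0367 mol/L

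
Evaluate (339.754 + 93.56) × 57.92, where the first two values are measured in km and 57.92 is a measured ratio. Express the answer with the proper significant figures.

2.510 × 10⁴ km

339.754 km + 93.56 km = 433.314 km; the sum is limited to 2 decimal places (5 s.f.).
Carrying full precision, 433.314 × 57.92 = 25097.54688 km; 57.92 has 4 s.f., so the result keeps min(5, 4) = 4 s.f.
Rounded to 4 significant figures: 2.510 × 10⁴ km.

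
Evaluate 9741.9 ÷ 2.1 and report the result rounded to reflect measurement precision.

9741.9 ÷ 2.1 = 4639
Multiplication/division keeps the fewest significant figures: 9741.9 → 5 s.f., 2.1 → 2 s.f.; limit is 2.
Rounded to 2 significant figures: 4.6 × 10³.

4.6 × 10³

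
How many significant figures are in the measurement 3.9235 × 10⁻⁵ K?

3.9235 × 10⁻⁵: in scientific notation every digit of the coefficient is significant.

5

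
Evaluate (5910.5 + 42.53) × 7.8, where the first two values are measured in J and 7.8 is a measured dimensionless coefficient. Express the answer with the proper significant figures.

4.6 × 10⁴ J

5910.5 J + 42.53 J = 5953.03 J; the sum is limited to 1 decimal place (5 s.f.).
Carrying full precision, 5953.03 × 7.8 = 46433.634 J; 7.8 has 2 s.f., so the result keeps min(5, 2) = 2 s.f.
Rounded to 2 significant figures: 4.6 × 10⁴ J.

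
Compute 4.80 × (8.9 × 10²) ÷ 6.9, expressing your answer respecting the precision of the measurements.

6.2 × 10²

4.80 × (8.9 × 10²) ÷ 6.9 = 619.130434783…
Multiplication/division keeps the fewest significant figures: 4.80 → 3 s.f., 8.9 × 10² → 2 s.f., 6.9 → 2 s.f.; limit is 2.
Rounded to 2 significant figures: 6.2 × 10².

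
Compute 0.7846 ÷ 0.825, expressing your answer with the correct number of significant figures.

0.951

0.7846 ÷ 0.825 = 0.95103030303…
Multiplication/division keeps the fewest significant figures: 0.7846 → 4 s.f., 0.825 → 3 s.f.; limit is 3.
Rounded to 3 significant figures: 0.951.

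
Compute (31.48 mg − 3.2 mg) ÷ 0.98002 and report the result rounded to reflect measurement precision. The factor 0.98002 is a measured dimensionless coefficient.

28.9 mg

31.48 mg − 3.2 mg = 28.28 mg; the difference is limited to 1 decimal place (3 s.f.).
Carrying full precision, 28.28 ÷ 0.98002 = 28.8565539479… mg; 0.98002 has 5 s.f., so the result keeps min(3, 5) = 3 s.f.
Rounded to 3 significant figures: 28.9 mg.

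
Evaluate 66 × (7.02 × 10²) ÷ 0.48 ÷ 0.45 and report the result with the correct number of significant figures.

2.1 × 10⁵

66 × (7.02 × 10²) ÷ 0.48 ÷ 0.45 = 214500
Multiplication/division keeps the fewest significant figures: 66 → 2 s.f., 7.02 × 10² → 3 s.f., 0.48 → 2 s.f., 0.45 → 2 s.f.; limit is 2.
Rounded to 2 significant figures: 2.1 × 10⁵.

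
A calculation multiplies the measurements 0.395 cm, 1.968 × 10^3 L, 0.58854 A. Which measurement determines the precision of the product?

0.395 cm → 3 s.f.; 1.968 × 10^3 L → 4 s.f.; 0.58854 A → 5 s.f.
The fewest is 3 significant figures, from 0.395 cm.

0.395 cm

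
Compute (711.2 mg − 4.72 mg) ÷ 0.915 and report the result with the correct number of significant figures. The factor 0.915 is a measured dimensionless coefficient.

772 mg

711.2 mg − 4.72 mg = 706.48 mg; the difference is limited to 1 decimal place (4 s.f.).
Carrying full precision, 706.48 ÷ 0.915 = 772.109289617… mg; 0.915 has 3 s.f., so the result keeps min(4, 3) = 3 s.f.
Rounded to 3 significant figures: 772 mg.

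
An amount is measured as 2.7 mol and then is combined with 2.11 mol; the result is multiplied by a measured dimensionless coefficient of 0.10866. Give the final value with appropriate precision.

2.7 mol + 2.11 mol = 4.81 mol; the sum is limited to 1 decimal place (2 s.f.).
Carrying full precision, 4.81 × 0.10866 = 0.5226546 mol; 0.10866 has 5 s.f., so the result keeps min(2, 5) = 2 s.f.
Rounded to 2 significant figures: 0.52 mol.

0.52 mol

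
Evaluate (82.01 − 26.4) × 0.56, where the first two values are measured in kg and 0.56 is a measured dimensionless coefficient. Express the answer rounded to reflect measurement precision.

31 kg

82.01 kg − 26.4 kg = 55.61 kg; the difference is limited to 1 decimal place (3 s.f.).
Carrying full precision, 55.61 × 0.56 = 31.1416 kg; 0.56 has 2 s.f., so the result keeps min(3, 2) = 2 s.f.
Rounded to 2 significant figures: 31 kg.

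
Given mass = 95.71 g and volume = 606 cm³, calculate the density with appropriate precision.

density = 95.71 g ÷ 606 cm³ = 0.157937293729… g/cm³.
95.71 has 4 significant figures; 606 has 3.
Division/multiplication keeps the fewest: 3 significant figures.
Rounded: 0.158 g/cm³.

0.158 g/cm³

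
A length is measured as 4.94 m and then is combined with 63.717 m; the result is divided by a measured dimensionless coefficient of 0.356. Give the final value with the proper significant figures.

193 m

4.94 m + 63.717 m = 68.657 m; the sum is limited to 2 decimal places (4 s.f.).
Carrying full precision, 68.657 ÷ 0.356 = 192.856741573… m; 0.356 has 3 s.f., so the result keeps min(4, 3) = 3 s.f.
Rounded to 3 significant figures: 193 m.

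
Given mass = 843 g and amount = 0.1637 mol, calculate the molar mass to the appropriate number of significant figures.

5.15 × 10^3 g/mol

molar mass = 843 g ÷ 0.1637 mol = 5149.66401955… g/mol.
843 has 3 significant figures; 0.1637 has 4.
Division/multiplication keeps the fewest: 3 significant figures.
Rounded: 5.15 × 10^3 g/mol.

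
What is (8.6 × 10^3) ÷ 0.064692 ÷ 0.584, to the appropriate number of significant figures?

2.3 × 10^5

(8.6 × 10^3) ÷ 0.064692 ÷ 0.584 = 227632.897379…
Multiplication/division keeps the fewest significant figures: 8.6 × 10^3 → 2 s.f., 0.064692 → 5 s.f., 0.584 → 3 s.f.; limit is 2.
Rounded to 2 significant figures: 2.3 × 10^5.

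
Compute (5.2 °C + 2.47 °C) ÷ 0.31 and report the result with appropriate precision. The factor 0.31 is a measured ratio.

25 °C

5.2 °C + 2.47 °C = 7.67 °C; the sum is limited to 1 decimal place (2 s.f.).
Carrying full precision, 7.67 ÷ 0.31 = 24.7419354839… °C; 0.31 has 2 s.f., so the result keeps min(2, 2) = 2 s.f.
Rounded to 2 significant figures: 25 °C.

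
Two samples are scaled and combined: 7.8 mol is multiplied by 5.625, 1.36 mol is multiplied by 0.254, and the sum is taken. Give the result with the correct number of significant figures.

7.8 × 5.625 = 43.875 → 44 mol (2 s.f., last digit at the 10^0 place).
1.36 × 0.254 = 0.34544 → 0.345 mol (3 s.f., last digit at the 10^-3 place).
Sum: 44.22044 mol; keep the coarser place, 10^0.
Result: 44 mol.

44 mol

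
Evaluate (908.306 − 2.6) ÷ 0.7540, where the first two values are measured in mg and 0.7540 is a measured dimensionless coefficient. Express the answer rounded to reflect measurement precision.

1201 mg

908.306 mg − 2.6 mg = 905.706 mg; the difference is limited to 1 decimal place (4 s.f.).
Carrying full precision, 905.706 ÷ 0.7540 = 1201.20159151… mg; 0.7540 has 4 s.f., so the result keeps min(4, 4) = 4 s.f.
Rounded to 4 significant figures: 1201 mg.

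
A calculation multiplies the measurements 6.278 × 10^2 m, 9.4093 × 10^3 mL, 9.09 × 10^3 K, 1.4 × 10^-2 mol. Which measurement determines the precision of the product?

6.278 × 10^2 m → 4 s.f.; 9.4093 × 10^3 mL → 5 s.f.; 9.09 × 10^3 K → 3 s.f.; 1.4 × 10^-2 mol → 2 s.f.
The fewest is 2 significant figures, from 1.4 × 10^-2 mol.

1.4 × 10^-2 mol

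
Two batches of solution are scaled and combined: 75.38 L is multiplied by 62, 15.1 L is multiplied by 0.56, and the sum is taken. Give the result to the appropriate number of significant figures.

75.38 × 62 = 4673.56 → 4.7 × 10³ L (2 s.f., last digit at the 10^2 place).
15.1 × 0.56 = 8.456 → 8.5 L (2 s.f., last digit at the 10^-1 place).
Sum: 4682.016 L; keep the coarser place, 10^2.
Result: 4.7 × 10³ L.

4.7 × 10³ L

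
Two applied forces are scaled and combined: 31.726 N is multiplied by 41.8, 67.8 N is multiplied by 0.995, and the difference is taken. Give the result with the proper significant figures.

31.726 × 41.8 = 1326.1468 → 1.33 × 10^3 N (3 s.f., last digit at the 10^1 place).
67.8 × 0.995 = 67.461 → 67.5 N (3 s.f., last digit at the 10^-1 place).
Difference: 1258.6858 N; keep the coarser place, 10^1.
Result: 1.26 × 10^3 N.

1.26 × 10^3 N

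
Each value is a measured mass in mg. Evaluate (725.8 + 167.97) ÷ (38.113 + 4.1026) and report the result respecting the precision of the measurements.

21.17

725.8 + 167.97 = 893.77, limited to 1 d.p. → 4 s.f.; 38.113 + 4.1026 = 42.2156, limited to 3 d.p. → 5 s.f.
Carrying full precision, 893.77 ÷ 42.2156 = 21.1715574337…; keep min(4, 5) = 4 s.f.
Rounded to 4 significant figures: 21.17.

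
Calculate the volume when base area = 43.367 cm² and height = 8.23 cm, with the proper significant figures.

volume = 43.367 cm² × 8.23 cm = 356.91041 cm³.
43.367 has 5 significant figures; 8.23 has 3.
Division/multiplication keeps the fewest: 3 significant figures.
Rounded: 357 cm³.

357 cm³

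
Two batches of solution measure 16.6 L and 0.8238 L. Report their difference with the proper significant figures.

16.6 L − 0.8238 L = 15.7762 L.
Addition/subtraction keeps the fewest decimal places: 16.6 → 1 decimal place, 0.8238 → 4 decimal places; limit is 1.
Rounded to 1 decimal place: 15.8 L.

15.8 L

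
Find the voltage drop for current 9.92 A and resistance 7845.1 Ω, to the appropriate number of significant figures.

voltage drop = 9.92 A × 7845.1 Ω = 77823.392 V.
9.92 has 3 significant figures; 7845.1 has 5.
Division/multiplication keeps the fewest: 3 significant figures.
Rounded: 7.78 × 10⁴ V.

7.78 × 10⁴ V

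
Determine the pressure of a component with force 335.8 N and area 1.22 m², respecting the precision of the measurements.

275 Pa

pressure = 335.8 N ÷ 1.22 m² = 275.245901639… Pa.
335.8 has 4 significant figures; 1.22 has 3.
Division/multiplication keeps the fewest: 3 significant figures.
Rounded: 275 Pa.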